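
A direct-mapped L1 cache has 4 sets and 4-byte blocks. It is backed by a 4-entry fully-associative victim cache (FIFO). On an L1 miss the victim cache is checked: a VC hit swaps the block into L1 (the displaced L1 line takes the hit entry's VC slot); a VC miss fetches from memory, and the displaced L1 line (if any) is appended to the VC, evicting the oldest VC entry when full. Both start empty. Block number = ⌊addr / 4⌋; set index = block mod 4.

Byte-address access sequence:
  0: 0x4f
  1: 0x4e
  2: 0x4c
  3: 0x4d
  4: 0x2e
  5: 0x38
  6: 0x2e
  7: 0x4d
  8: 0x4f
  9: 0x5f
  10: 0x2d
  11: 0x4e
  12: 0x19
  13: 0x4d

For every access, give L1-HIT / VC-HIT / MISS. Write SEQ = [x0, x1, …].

  [0] addr=0x4f blk=19 s=3: MISS | VC []
  [1] addr=0x4e blk=19 s=3: L1-HIT | VC []
  [2] addr=0x4c blk=19 s=3: L1-HIT | VC []
  [3] addr=0x4d blk=19 s=3: L1-HIT | VC []
  [4] addr=0x2e blk=11 s=3: MISS | VC [19]
  [5] addr=0x38 blk=14 s=2: MISS | VC [19]
  [6] addr=0x2e blk=11 s=3: L1-HIT | VC [19]
  [7] addr=0x4d blk=19 s=3: VC-HIT | VC [11]
  [8] addr=0x4f blk=19 s=3: L1-HIT | VC [11]
  [9] addr=0x5f blk=23 s=3: MISS | VC [11, 19]
  [10] addr=0x2d blk=11 s=3: VC-HIT | VC [23, 19]
  [11] addr=0x4e blk=19 s=3: VC-HIT | VC [23, 11]
  [12] addr=0x19 blk=6 s=2: MISS | VC [23, 11, 14]
  [13] addr=0x4d blk=19 s=3: L1-HIT | VC [23, 11, 14]

SEQ = [MISS, L1-HIT, L1-HIT, L1-HIT, MISS, MISS, L1-HIT, VC-HIT, L1-HIT, MISS, VC-HIT, VC-HIT, MISS, L1-HIT]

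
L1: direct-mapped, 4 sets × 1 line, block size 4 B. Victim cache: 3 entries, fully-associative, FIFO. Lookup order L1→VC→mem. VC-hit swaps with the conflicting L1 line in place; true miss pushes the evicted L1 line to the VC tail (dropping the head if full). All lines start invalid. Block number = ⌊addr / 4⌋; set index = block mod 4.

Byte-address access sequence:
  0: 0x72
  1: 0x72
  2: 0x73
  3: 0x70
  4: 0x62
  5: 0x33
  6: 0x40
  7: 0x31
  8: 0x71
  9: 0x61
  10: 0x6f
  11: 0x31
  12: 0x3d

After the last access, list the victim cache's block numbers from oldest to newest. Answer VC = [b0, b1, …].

VC = [28, 16, 27]

0: 0x72 (blk 28, set 0) → MISS  vc=[]
1: 0x72 (blk 28, set 0) → L1-HIT  vc=[]
2: 0x73 (blk 28, set 0) → L1-HIT  vc=[]
3: 0x70 (blk 28, set 0) → L1-HIT  vc=[]
4: 0x62 (blk 24, set 0) → MISS  vc=[28]
5: 0x33 (blk 12, set 0) → MISS  vc=[28, 24]
6: 0x40 (blk 16, set 0) → MISS  vc=[28, 24, 12]
7: 0x31 (blk 12, set 0) → VC-HIT  vc=[28, 24, 16]
8: 0x71 (blk 28, set 0) → VC-HIT  vc=[12, 24, 16]
9: 0x61 (blk 24, set 0) → VC-HIT  vc=[12, 28, 16]
10: 0x6f (blk 27, set 3) → MISS  vc=[12, 28, 16]
11: 0x31 (blk 12, set 0) → VC-HIT  vc=[24, 28, 16]
12: 0x3d (blk 15, set 3) → MISS  vc=[28, 16, 27]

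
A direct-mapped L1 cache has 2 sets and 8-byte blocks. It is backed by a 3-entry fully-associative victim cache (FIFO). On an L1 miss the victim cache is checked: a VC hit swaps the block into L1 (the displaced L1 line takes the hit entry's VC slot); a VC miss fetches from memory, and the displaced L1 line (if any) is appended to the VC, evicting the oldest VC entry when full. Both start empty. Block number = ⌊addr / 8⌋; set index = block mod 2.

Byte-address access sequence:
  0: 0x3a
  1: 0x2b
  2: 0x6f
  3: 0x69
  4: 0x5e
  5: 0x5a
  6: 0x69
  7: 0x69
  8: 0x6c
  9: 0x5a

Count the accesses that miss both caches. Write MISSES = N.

#0 0x3a→b7/s1 MISS; vc=[]
#1 0x2b→b5/s1 MISS; vc=[7]
#2 0x6f→b13/s1 MISS; vc=[7,5]
#3 0x69→b13/s1 L1-HIT; vc=[7,5]
#4 0x5e→b11/s1 MISS; vc=[7,5,13]
#5 0x5a→b11/s1 L1-HIT; vc=[7,5,13]
#6 0x69→b13/s1 VC-HIT; vc=[7,5,11]
#7 0x69→b13/s1 L1-HIT; vc=[7,5,11]
#8 0x6c→b13/s1 L1-HIT; vc=[7,5,11]
#9 0x5a→b11/s1 VC-HIT; vc=[7,5,13]

MISSES = 4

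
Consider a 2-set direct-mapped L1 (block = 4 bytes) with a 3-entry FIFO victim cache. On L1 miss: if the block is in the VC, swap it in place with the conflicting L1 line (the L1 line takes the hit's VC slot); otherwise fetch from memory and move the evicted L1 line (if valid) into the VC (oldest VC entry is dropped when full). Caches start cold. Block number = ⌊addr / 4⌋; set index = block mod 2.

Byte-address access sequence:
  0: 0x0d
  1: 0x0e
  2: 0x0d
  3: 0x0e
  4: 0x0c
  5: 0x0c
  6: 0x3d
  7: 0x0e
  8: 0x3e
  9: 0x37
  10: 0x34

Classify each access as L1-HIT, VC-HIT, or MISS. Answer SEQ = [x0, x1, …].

SEQ = [MISS, L1-HIT, L1-HIT, L1-HIT, L1-HIT, L1-HIT, MISS, VC-HIT, VC-HIT, MISS, L1-HIT]

#0 0xd→b3/s1 MISS; vc=[]
#1 0xe→b3/s1 L1-HIT; vc=[]
#2 0xd→b3/s1 L1-HIT; vc=[]
#3 0xe→b3/s1 L1-HIT; vc=[]
#4 0xc→b3/s1 L1-HIT; vc=[]
#5 0xc→b3/s1 L1-HIT; vc=[]
#6 0x3d→b15/s1 MISS; vc=[3]
#7 0xe→b3/s1 VC-HIT; vc=[15]
#8 0x3e→b15/s1 VC-HIT; vc=[3]
#9 0x37→b13/s1 MISS; vc=[3,15]
#10 0x34→b13/s1 L1-HIT; vc=[3,15]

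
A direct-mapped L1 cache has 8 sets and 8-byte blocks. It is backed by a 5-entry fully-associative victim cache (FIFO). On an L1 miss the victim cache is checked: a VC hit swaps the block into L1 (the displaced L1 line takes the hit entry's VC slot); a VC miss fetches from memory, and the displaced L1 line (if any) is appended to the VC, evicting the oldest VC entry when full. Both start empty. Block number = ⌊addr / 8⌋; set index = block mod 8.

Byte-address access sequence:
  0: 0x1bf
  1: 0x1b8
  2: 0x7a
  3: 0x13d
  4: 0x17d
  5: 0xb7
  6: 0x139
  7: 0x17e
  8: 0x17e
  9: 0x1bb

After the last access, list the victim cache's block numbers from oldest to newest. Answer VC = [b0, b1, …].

VC = [47, 15, 39]

#0 0x1bf→b55/s7 MISS; vc=[]
#1 0x1b8→b55/s7 L1-HIT; vc=[]
#2 0x7a→b15/s7 MISS; vc=[55]
#3 0x13d→b39/s7 MISS; vc=[55,15]
#4 0x17d→b47/s7 MISS; vc=[55,15,39]
#5 0xb7→b22/s6 MISS; vc=[55,15,39]
#6 0x139→b39/s7 VC-HIT; vc=[55,15,47]
#7 0x17e→b47/s7 VC-HIT; vc=[55,15,39]
#8 0x17e→b47/s7 L1-HIT; vc=[55,15,39]
#9 0x1bb→b55/s7 VC-HIT; vc=[47,15,39]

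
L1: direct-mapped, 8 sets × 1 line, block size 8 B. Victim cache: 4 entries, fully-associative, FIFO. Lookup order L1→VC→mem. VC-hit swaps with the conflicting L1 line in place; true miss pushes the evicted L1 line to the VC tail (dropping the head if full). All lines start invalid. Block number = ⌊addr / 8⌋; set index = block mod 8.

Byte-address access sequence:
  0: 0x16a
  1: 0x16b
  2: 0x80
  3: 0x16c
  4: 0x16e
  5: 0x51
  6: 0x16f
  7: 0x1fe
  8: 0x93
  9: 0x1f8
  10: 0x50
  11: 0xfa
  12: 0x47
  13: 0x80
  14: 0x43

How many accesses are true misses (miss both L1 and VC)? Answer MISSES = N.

MISSES = 7

0: 0x16a (blk 45, set 5) → MISS  vc=[]
1: 0x16b (blk 45, set 5) → L1-HIT  vc=[]
2: 0x80 (blk 16, set 0) → MISS  vc=[]
3: 0x16c (blk 45, set 5) → L1-HIT  vc=[]
4: 0x16e (blk 45, set 5) → L1-HIT  vc=[]
5: 0x51 (blk 10, set 2) → MISS  vc=[]
6: 0x16f (blk 45, set 5) → L1-HIT  vc=[]
7: 0x1fe (blk 63, set 7) → MISS  vc=[]
8: 0x93 (blk 18, set 2) → MISS  vc=[10]
9: 0x1f8 (blk 63, set 7) → L1-HIT  vc=[10]
10: 0x50 (blk 10, set 2) → VC-HIT  vc=[18]
11: 0xfa (blk 31, set 7) → MISS  vc=[18, 63]
12: 0x47 (blk 8, set 0) → MISS  vc=[18, 63, 16]
13: 0x80 (blk 16, set 0) → VC-HIT  vc=[18, 63, 8]
14: 0x43 (blk 8, set 0) → VC-HIT  vc=[18, 63, 16]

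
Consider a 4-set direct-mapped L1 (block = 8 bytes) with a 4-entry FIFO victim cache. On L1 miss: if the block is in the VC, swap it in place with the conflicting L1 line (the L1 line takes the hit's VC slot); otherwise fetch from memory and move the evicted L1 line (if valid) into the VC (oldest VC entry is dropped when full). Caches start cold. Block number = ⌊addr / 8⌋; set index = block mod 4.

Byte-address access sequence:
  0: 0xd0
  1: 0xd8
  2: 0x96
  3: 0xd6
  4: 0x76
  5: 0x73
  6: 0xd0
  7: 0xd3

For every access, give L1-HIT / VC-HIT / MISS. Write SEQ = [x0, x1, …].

0: 0xd0 (blk 26, set 2) → MISS  vc=[]
1: 0xd8 (blk 27, set 3) → MISS  vc=[]
2: 0x96 (blk 18, set 2) → MISS  vc=[26]
3: 0xd6 (blk 26, set 2) → VC-HIT  vc=[18]
4: 0x76 (blk 14, set 2) → MISS  vc=[18, 26]
5: 0x73 (blk 14, set 2) → L1-HIT  vc=[18, 26]
6: 0xd0 (blk 26, set 2) → VC-HIT  vc=[18, 14]
7: 0xd3 (blk 26, set 2) → L1-HIT  vc=[18, 14]

SEQ = [MISS, MISS, MISS, VC-HIT, MISS, L1-HIT, VC-HIT, L1-HIT]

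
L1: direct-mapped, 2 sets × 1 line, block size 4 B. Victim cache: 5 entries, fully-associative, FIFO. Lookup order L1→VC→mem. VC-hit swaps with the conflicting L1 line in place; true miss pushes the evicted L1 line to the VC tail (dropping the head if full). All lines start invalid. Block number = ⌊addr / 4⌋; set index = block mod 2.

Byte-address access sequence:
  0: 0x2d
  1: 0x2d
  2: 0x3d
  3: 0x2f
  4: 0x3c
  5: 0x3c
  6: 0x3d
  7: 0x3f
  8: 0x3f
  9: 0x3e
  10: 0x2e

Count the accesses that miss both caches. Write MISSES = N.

#0 0x2d→b11/s1 MISS; vc=[]
#1 0x2d→b11/s1 L1-HIT; vc=[]
#2 0x3d→b15/s1 MISS; vc=[11]
#3 0x2f→b11/s1 VC-HIT; vc=[15]
#4 0x3c→b15/s1 VC-HIT; vc=[11]
#5 0x3c→b15/s1 L1-HIT; vc=[11]
#6 0x3d→b15/s1 L1-HIT; vc=[11]
#7 0x3f→b15/s1 L1-HIT; vc=[11]
#8 0x3f→b15/s1 L1-HIT; vc=[11]
#9 0x3e→b15/s1 L1-HIT; vc=[11]
#10 0x2e→b11/s1 VC-HIT; vc=[15]

MISSES = 2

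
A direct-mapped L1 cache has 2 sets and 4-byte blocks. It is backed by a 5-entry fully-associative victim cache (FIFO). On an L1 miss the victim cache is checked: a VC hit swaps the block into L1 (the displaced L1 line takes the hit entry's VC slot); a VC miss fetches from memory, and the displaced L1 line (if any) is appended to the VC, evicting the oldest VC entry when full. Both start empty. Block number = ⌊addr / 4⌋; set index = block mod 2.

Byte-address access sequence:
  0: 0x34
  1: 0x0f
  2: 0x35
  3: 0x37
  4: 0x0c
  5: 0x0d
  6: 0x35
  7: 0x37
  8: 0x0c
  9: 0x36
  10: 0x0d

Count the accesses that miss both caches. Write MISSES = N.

MISSES = 2

0: 0x34 (blk 13, set 1) → MISS  vc=[]
1: 0xf (blk 3, set 1) → MISS  vc=[13]
2: 0x35 (blk 13, set 1) → VC-HIT  vc=[3]
3: 0x37 (blk 13, set 1) → L1-HIT  vc=[3]
4: 0xc (blk 3, set 1) → VC-HIT  vc=[13]
5: 0xd (blk 3, set 1) → L1-HIT  vc=[13]
6: 0x35 (blk 13, set 1) → VC-HIT  vc=[3]
7: 0x37 (blk 13, set 1) → L1-HIT  vc=[3]
8: 0xc (blk 3, set 1) → VC-HIT  vc=[13]
9: 0x36 (blk 13, set 1) → VC-HIT  vc=[3]
10: 0xd (blk 3, set 1) → VC-HIT  vc=[13]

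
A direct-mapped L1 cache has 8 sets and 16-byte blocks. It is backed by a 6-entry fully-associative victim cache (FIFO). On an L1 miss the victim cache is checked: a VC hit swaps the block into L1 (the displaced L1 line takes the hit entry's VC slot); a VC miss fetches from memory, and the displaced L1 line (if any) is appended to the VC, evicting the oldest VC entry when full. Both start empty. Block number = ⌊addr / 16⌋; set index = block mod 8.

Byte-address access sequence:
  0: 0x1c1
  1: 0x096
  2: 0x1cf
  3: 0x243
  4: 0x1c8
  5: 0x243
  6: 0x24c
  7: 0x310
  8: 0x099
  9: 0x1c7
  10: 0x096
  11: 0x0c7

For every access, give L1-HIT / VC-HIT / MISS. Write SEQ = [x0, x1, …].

0: 0x1c1 (blk 28, set 4) → MISS  vc=[]
1: 0x96 (blk 9, set 1) → MISS  vc=[]
2: 0x1cf (blk 28, set 4) → L1-HIT  vc=[]
3: 0x243 (blk 36, set 4) → MISS  vc=[28]
4: 0x1c8 (blk 28, set 4) → VC-HIT  vc=[36]
5: 0x243 (blk 36, set 4) → VC-HIT  vc=[28]
6: 0x24c (blk 36, set 4) → L1-HIT  vc=[28]
7: 0x310 (blk 49, set 1) → MISS  vc=[28, 9]
8: 0x99 (blk 9, set 1) → VC-HIT  vc=[28, 49]
9: 0x1c7 (blk 28, set 4) → VC-HIT  vc=[36, 49]
10: 0x96 (blk 9, set 1) → L1-HIT  vc=[36, 49]
11: 0xc7 (blk 12, set 4) → MISS  vc=[36, 49, 28]

SEQ = [MISS, MISS, L1-HIT, MISS, VC-HIT, VC-HIT, L1-HIT, MISS, VC-HIT, VC-HIT, L1-HIT, MISS]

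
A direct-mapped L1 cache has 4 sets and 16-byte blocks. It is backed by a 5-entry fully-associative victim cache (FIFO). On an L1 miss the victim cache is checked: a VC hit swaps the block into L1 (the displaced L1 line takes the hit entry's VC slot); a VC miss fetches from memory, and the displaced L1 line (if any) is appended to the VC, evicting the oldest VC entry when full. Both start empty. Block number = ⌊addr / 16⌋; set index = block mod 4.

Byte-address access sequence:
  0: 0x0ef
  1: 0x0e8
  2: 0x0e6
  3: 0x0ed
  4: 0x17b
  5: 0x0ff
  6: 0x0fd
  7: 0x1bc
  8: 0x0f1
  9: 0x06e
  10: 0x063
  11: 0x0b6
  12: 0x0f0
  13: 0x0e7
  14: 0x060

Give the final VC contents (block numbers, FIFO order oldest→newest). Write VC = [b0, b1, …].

VC = [23, 27, 14, 11]

  [0] addr=0xef blk=14 s=2: MISS | VC []
  [1] addr=0xe8 blk=14 s=2: L1-HIT | VC []
  [2] addr=0xe6 blk=14 s=2: L1-HIT | VC []
  [3] addr=0xed blk=14 s=2: L1-HIT | VC []
  [4] addr=0x17b blk=23 s=3: MISS | VC []
  [5] addr=0xff blk=15 s=3: MISS | VC [23]
  [6] addr=0xfd blk=15 s=3: L1-HIT | VC [23]
  [7] addr=0x1bc blk=27 s=3: MISS | VC [23, 15]
  [8] addr=0xf1 blk=15 s=3: VC-HIT | VC [23, 27]
  [9] addr=0x6e blk=6 s=2: MISS | VC [23, 27, 14]
  [10] addr=0x63 blk=6 s=2: L1-HIT | VC [23, 27, 14]
  [11] addr=0xb6 blk=11 s=3: MISS | VC [23, 27, 14, 15]
  [12] addr=0xf0 blk=15 s=3: VC-HIT | VC [23, 27, 14, 11]
  [13] addr=0xe7 blk=14 s=2: VC-HIT | VC [23, 27, 6, 11]
  [14] addr=0x60 blk=6 s=2: VC-HIT | VC [23, 27, 14, 11]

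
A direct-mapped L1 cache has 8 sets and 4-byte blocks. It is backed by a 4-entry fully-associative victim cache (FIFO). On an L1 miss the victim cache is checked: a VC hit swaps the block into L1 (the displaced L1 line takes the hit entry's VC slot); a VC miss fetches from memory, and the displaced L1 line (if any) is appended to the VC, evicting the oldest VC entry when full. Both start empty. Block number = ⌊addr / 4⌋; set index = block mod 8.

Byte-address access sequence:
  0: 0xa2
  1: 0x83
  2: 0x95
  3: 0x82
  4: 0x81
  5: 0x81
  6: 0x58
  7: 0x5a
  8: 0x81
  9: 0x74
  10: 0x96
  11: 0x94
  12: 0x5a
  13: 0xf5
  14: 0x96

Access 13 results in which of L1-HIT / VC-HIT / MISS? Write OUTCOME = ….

OUTCOME = MISS

0: 0xa2 (blk 40, set 0) → MISS  vc=[]
1: 0x83 (blk 32, set 0) → MISS  vc=[40]
2: 0x95 (blk 37, set 5) → MISS  vc=[40]
3: 0x82 (blk 32, set 0) → L1-HIT  vc=[40]
4: 0x81 (blk 32, set 0) → L1-HIT  vc=[40]
5: 0x81 (blk 32, set 0) → L1-HIT  vc=[40]
6: 0x58 (blk 22, set 6) → MISS  vc=[40]
7: 0x5a (blk 22, set 6) → L1-HIT  vc=[40]
8: 0x81 (blk 32, set 0) → L1-HIT  vc=[40]
9: 0x74 (blk 29, set 5) → MISS  vc=[40, 37]
10: 0x96 (blk 37, set 5) → VC-HIT  vc=[40, 29]
11: 0x94 (blk 37, set 5) → L1-HIT  vc=[40, 29]
12: 0x5a (blk 22, set 6) → L1-HIT  vc=[40, 29]
13: 0xf5 (blk 61, set 5) → MISS  vc=[40, 29, 37]
14: 0x96 (blk 37, set 5) → VC-HIT  vc=[40, 29, 61]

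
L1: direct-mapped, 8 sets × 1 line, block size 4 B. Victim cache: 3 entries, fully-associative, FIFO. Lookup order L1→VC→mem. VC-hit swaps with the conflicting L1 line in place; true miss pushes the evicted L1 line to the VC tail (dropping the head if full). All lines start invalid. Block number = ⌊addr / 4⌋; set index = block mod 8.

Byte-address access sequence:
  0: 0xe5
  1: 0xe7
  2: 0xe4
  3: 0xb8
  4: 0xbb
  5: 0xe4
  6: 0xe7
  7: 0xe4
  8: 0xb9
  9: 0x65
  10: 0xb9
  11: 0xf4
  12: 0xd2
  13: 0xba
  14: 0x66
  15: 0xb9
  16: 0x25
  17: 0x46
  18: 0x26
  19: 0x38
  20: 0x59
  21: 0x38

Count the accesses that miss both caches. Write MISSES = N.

MISSES = 9

0: 0xe5 (blk 57, set 1) → MISS  vc=[]
1: 0xe7 (blk 57, set 1) → L1-HIT  vc=[]
2: 0xe4 (blk 57, set 1) → L1-HIT  vc=[]
3: 0xb8 (blk 46, set 6) → MISS  vc=[]
4: 0xbb (blk 46, set 6) → L1-HIT  vc=[]
5: 0xe4 (blk 57, set 1) → L1-HIT  vc=[]
6: 0xe7 (blk 57, set 1) → L1-HIT  vc=[]
7: 0xe4 (blk 57, set 1) → L1-HIT  vc=[]
8: 0xb9 (blk 46, set 6) → L1-HIT  vc=[]
9: 0x65 (blk 25, set 1) → MISS  vc=[57]
10: 0xb9 (blk 46, set 6) → L1-HIT  vc=[57]
11: 0xf4 (blk 61, set 5) → MISS  vc=[57]
12: 0xd2 (blk 52, set 4) → MISS  vc=[57]
13: 0xba (blk 46, set 6) → L1-HIT  vc=[57]
14: 0x66 (blk 25, set 1) → L1-HIT  vc=[57]
15: 0xb9 (blk 46, set 6) → L1-HIT  vc=[57]
16: 0x25 (blk 9, set 1) → MISS  vc=[57, 25]
17: 0x46 (blk 17, set 1) → MISS  vc=[57, 25, 9]
18: 0x26 (blk 9, set 1) → VC-HIT  vc=[57, 25, 17]
19: 0x38 (blk 14, set 6) → MISS  vc=[25, 17, 46]
20: 0x59 (blk 22, set 6) → MISS  vc=[17, 46, 14]
21: 0x38 (blk 14, set 6) → VC-HIT  vc=[17, 46, 22]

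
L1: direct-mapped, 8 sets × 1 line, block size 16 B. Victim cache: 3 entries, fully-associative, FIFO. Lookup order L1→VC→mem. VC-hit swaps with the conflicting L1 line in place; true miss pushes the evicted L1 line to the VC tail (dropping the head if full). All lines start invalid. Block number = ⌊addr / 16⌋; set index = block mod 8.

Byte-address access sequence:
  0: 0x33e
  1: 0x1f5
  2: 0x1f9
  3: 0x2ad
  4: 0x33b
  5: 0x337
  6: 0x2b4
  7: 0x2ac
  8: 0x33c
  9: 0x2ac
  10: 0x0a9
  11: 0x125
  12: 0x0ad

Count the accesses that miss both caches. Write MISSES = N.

MISSES = 6

0: 0x33e (blk 51, set 3) → MISS  vc=[]
1: 0x1f5 (blk 31, set 7) → MISS  vc=[]
2: 0x1f9 (blk 31, set 7) → L1-HIT  vc=[]
3: 0x2ad (blk 42, set 2) → MISS  vc=[]
4: 0x33b (blk 51, set 3) → L1-HIT  vc=[]
5: 0x337 (blk 51, set 3) → L1-HIT  vc=[]
6: 0x2b4 (blk 43, set 3) → MISS  vc=[51]
7: 0x2ac (blk 42, set 2) → L1-HIT  vc=[51]
8: 0x33c (blk 51, set 3) → VC-HIT  vc=[43]
9: 0x2ac (blk 42, set 2) → L1-HIT  vc=[43]
10: 0xa9 (blk 10, set 2) → MISS  vc=[43, 42]
11: 0x125 (blk 18, set 2) → MISS  vc=[43, 42, 10]
12: 0xad (blk 10, set 2) → VC-HIT  vc=[43, 42, 18]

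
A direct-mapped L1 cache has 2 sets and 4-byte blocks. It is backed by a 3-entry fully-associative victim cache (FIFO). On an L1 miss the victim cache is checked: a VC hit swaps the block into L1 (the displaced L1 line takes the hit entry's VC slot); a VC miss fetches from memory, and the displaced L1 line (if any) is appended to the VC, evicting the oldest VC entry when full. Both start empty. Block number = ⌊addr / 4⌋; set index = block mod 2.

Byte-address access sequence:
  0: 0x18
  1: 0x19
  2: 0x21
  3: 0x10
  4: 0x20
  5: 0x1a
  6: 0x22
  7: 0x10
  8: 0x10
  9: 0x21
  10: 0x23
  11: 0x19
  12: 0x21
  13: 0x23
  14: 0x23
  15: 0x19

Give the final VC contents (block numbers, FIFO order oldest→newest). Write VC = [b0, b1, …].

VC = [8, 4]

0: 0x18 (blk 6, set 0) → MISS  vc=[]
1: 0x19 (blk 6, set 0) → L1-HIT  vc=[]
2: 0x21 (blk 8, set 0) → MISS  vc=[6]
3: 0x10 (blk 4, set 0) → MISS  vc=[6, 8]
4: 0x20 (blk 8, set 0) → VC-HIT  vc=[6, 4]
5: 0x1a (blk 6, set 0) → VC-HIT  vc=[8, 4]
6: 0x22 (blk 8, set 0) → VC-HIT  vc=[6, 4]
7: 0x10 (blk 4, set 0) → VC-HIT  vc=[6, 8]
8: 0x10 (blk 4, set 0) → L1-HIT  vc=[6, 8]
9: 0x21 (blk 8, set 0) → VC-HIT  vc=[6, 4]
10: 0x23 (blk 8, set 0) → L1-HIT  vc=[6, 4]
11: 0x19 (blk 6, set 0) → VC-HIT  vc=[8, 4]
12: 0x21 (blk 8, set 0) → VC-HIT  vc=[6, 4]
13: 0x23 (blk 8, set 0) → L1-HIT  vc=[6, 4]
14: 0x23 (blk 8, set 0) → L1-HIT  vc=[6, 4]
15: 0x19 (blk 6, set 0) → VC-HIT  vc=[8, 4]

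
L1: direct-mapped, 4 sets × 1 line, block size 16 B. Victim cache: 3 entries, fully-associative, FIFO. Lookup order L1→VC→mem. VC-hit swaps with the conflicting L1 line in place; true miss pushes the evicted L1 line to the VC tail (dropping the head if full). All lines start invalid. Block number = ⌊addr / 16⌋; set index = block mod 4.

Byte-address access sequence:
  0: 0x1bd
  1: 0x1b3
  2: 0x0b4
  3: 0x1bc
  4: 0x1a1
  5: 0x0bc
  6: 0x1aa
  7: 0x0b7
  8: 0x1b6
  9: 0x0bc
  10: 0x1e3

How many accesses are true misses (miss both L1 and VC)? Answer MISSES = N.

  [0] addr=0x1bd blk=27 s=3: MISS | VC []
  [1] addr=0x1b3 blk=27 s=3: L1-HIT | VC []
  [2] addr=0xb4 blk=11 s=3: MISS | VC [27]
  [3] addr=0x1bc blk=27 s=3: VC-HIT | VC [11]
  [4] addr=0x1a1 blk=26 s=2: MISS | VC [11]
  [5] addr=0xbc blk=11 s=3: VC-HIT | VC [27]
  [6] addr=0x1aa blk=26 s=2: L1-HIT | VC [27]
  [7] addr=0xb7 blk=11 s=3: L1-HIT | VC [27]
  [8] addr=0x1b6 blk=27 s=3: VC-HIT | VC [11]
  [9] addr=0xbc blk=11 s=3: VC-HIT | VC [27]
  [10] addr=0x1e3 blk=30 s=2: MISS | VC [27, 26]

MISSES = 4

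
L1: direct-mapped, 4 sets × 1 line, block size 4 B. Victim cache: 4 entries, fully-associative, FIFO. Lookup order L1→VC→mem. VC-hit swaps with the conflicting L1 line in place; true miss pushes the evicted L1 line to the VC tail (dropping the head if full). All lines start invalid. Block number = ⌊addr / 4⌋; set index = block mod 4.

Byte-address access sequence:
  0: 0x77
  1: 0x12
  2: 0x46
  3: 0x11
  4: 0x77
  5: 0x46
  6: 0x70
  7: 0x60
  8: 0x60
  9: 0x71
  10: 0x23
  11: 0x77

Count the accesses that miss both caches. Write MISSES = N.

MISSES = 6

  [0] addr=0x77 blk=29 s=1: MISS | VC []
  [1] addr=0x12 blk=4 s=0: MISS | VC []
  [2] addr=0x46 blk=17 s=1: MISS | VC [29]
  [3] addr=0x11 blk=4 s=0: L1-HIT | VC [29]
  [4] addr=0x77 blk=29 s=1: VC-HIT | VC [17]
  [5] addr=0x46 blk=17 s=1: VC-HIT | VC [29]
  [6] addr=0x70 blk=28 s=0: MISS | VC [29, 4]
  [7] addr=0x60 blk=24 s=0: MISS | VC [29, 4, 28]
  [8] addr=0x60 blk=24 s=0: L1-HIT | VC [29, 4, 28]
  [9] addr=0x71 blk=28 s=0: VC-HIT | VC [29, 4, 24]
  [10] addr=0x23 blk=8 s=0: MISS | VC [29, 4, 24, 28]
  [11] addr=0x77 blk=29 s=1: VC-HIT | VC [17, 4, 24, 28]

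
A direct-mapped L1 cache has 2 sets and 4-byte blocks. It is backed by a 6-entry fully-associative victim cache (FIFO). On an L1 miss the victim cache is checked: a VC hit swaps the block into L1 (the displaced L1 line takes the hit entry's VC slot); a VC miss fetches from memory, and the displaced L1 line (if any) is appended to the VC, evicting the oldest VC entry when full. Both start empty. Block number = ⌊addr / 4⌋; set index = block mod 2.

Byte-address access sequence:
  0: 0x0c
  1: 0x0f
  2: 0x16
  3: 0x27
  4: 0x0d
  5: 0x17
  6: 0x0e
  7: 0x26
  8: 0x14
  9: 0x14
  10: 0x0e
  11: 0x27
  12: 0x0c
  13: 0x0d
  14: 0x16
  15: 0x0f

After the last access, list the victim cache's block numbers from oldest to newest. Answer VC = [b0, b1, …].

#0 0xc→b3/s1 MISS; vc=[]
#1 0xf→b3/s1 L1-HIT; vc=[]
#2 0x16→b5/s1 MISS; vc=[3]
#3 0x27→b9/s1 MISS; vc=[3,5]
#4 0xd→b3/s1 VC-HIT; vc=[9,5]
#5 0x17→b5/s1 VC-HIT; vc=[9,3]
#6 0xe→b3/s1 VC-HIT; vc=[9,5]
#7 0x26→b9/s1 VC-HIT; vc=[3,5]
#8 0x14→b5/s1 VC-HIT; vc=[3,9]
#9 0x14→b5/s1 L1-HIT; vc=[3,9]
#10 0xe→b3/s1 VC-HIT; vc=[5,9]
#11 0x27→b9/s1 VC-HIT; vc=[5,3]
#12 0xc→b3/s1 VC-HIT; vc=[5,9]
#13 0xd→b3/s1 L1-HIT; vc=[5,9]
#14 0x16→b5/s1 VC-HIT; vc=[3,9]
#15 0xf→b3/s1 VC-HIT; vc=[5,9]

VC = [5, 9]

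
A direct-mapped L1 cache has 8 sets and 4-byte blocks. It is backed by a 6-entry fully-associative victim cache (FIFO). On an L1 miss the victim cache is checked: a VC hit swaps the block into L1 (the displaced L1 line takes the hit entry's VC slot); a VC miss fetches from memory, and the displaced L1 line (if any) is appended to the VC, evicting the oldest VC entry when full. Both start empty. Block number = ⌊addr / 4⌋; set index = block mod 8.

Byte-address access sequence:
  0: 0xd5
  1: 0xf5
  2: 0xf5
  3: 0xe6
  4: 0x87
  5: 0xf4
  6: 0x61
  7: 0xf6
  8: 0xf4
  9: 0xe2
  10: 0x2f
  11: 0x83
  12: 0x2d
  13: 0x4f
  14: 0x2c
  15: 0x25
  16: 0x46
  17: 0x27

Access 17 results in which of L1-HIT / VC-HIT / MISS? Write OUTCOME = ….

OUTCOME = VC-HIT

#0 0xd5→b53/s5 MISS; vc=[]
#1 0xf5→b61/s5 MISS; vc=[53]
#2 0xf5→b61/s5 L1-HIT; vc=[53]
#3 0xe6→b57/s1 MISS; vc=[53]
#4 0x87→b33/s1 MISS; vc=[53,57]
#5 0xf4→b61/s5 L1-HIT; vc=[53,57]
#6 0x61→b24/s0 MISS; vc=[53,57]
#7 0xf6→b61/s5 L1-HIT; vc=[53,57]
#8 0xf4→b61/s5 L1-HIT; vc=[53,57]
#9 0xe2→b56/s0 MISS; vc=[53,57,24]
#10 0x2f→b11/s3 MISS; vc=[53,57,24]
#11 0x83→b32/s0 MISS; vc=[53,57,24,56]
#12 0x2d→b11/s3 L1-HIT; vc=[53,57,24,56]
#13 0x4f→b19/s3 MISS; vc=[53,57,24,56,11]
#14 0x2c→b11/s3 VC-HIT; vc=[53,57,24,56,19]
#15 0x25→b9/s1 MISS; vc=[53,57,24,56,19,33]
#16 0x46→b17/s1 MISS; vc=[57,24,56,19,33,9]
#17 0x27→b9/s1 VC-HIT; vc=[57,24,56,19,33,17]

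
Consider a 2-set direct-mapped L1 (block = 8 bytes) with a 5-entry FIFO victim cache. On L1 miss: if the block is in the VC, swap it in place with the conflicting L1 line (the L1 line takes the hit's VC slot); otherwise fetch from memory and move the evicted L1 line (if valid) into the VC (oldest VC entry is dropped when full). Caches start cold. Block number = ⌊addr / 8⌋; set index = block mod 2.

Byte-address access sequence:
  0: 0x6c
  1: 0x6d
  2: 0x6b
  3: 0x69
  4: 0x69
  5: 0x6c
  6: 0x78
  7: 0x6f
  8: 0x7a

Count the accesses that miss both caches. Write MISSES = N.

0: 0x6c (blk 13, set 1) → MISS  vc=[]
1: 0x6d (blk 13, set 1) → L1-HIT  vc=[]
2: 0x6b (blk 13, set 1) → L1-HIT  vc=[]
3: 0x69 (blk 13, set 1) → L1-HIT  vc=[]
4: 0x69 (blk 13, set 1) → L1-HIT  vc=[]
5: 0x6c (blk 13, set 1) → L1-HIT  vc=[]
6: 0x78 (blk 15, set 1) → MISS  vc=[13]
7: 0x6f (blk 13, set 1) → VC-HIT  vc=[15]
8: 0x7a (blk 15, set 1) → VC-HIT  vc=[13]

MISSES = 2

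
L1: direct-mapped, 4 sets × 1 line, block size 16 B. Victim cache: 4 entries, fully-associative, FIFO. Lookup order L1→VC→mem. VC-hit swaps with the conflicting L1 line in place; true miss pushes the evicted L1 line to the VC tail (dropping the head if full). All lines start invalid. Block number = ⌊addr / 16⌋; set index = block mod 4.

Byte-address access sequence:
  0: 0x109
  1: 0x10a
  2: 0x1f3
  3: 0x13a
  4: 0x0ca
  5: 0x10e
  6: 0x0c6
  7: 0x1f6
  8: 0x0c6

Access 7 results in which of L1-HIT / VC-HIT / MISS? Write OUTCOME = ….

OUTCOME = VC-HIT

#0 0x109→b16/s0 MISS; vc=[]
#1 0x10a→b16/s0 L1-HIT; vc=[]
#2 0x1f3→b31/s3 MISS; vc=[]
#3 0x13a→b19/s3 MISS; vc=[31]
#4 0xca→b12/s0 MISS; vc=[31,16]
#5 0x10e→b16/s0 VC-HIT; vc=[31,12]
#6 0xc6→b12/s0 VC-HIT; vc=[31,16]
#7 0x1f6→b31/s3 VC-HIT; vc=[19,16]
#8 0xc6→b12/s0 L1-HIT; vc=[19,16]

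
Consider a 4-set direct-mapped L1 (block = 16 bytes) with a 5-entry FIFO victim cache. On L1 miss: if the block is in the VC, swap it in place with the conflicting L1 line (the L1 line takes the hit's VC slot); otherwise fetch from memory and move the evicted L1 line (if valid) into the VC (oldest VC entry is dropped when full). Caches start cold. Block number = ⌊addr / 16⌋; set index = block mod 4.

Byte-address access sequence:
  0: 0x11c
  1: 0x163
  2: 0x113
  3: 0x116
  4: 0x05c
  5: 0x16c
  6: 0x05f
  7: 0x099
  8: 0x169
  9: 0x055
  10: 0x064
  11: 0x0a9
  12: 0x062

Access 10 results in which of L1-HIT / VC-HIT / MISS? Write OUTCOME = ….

0: 0x11c (blk 17, set 1) → MISS  vc=[]
1: 0x163 (blk 22, set 2) → MISS  vc=[]
2: 0x113 (blk 17, set 1) → L1-HIT  vc=[]
3: 0x116 (blk 17, set 1) → L1-HIT  vc=[]
4: 0x5c (blk 5, set 1) → MISS  vc=[17]
5: 0x16c (blk 22, set 2) → L1-HIT  vc=[17]
6: 0x5f (blk 5, set 1) → L1-HIT  vc=[17]
7: 0x99 (blk 9, set 1) → MISS  vc=[17, 5]
8: 0x169 (blk 22, set 2) → L1-HIT  vc=[17, 5]
9: 0x55 (blk 5, set 1) → VC-HIT  vc=[17, 9]
10: 0x64 (blk 6, set 2) → MISS  vc=[17, 9, 22]
11: 0xa9 (blk 10, set 2) → MISS  vc=[17, 9, 22, 6]
12: 0x62 (blk 6, set 2) → VC-HIT  vc=[17, 9, 22, 10]

OUTCOME = MISS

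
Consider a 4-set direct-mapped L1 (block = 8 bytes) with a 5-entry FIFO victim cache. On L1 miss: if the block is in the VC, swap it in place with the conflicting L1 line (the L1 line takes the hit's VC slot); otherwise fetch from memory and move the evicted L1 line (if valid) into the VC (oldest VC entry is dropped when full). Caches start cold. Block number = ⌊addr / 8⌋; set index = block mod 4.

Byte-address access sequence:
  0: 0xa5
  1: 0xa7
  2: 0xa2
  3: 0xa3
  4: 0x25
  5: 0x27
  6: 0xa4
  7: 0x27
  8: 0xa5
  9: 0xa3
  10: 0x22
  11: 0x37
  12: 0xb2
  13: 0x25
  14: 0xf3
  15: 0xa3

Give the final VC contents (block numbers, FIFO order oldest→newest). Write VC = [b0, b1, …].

VC = [4, 6, 22]

#0 0xa5→b20/s0 MISS; vc=[]
#1 0xa7→b20/s0 L1-HIT; vc=[]
#2 0xa2→b20/s0 L1-HIT; vc=[]
#3 0xa3→b20/s0 L1-HIT; vc=[]
#4 0x25→b4/s0 MISS; vc=[20]
#5 0x27→b4/s0 L1-HIT; vc=[20]
#6 0xa4→b20/s0 VC-HIT; vc=[4]
#7 0x27→b4/s0 VC-HIT; vc=[20]
#8 0xa5→b20/s0 VC-HIT; vc=[4]
#9 0xa3→b20/s0 L1-HIT; vc=[4]
#10 0x22→b4/s0 VC-HIT; vc=[20]
#11 0x37→b6/s2 MISS; vc=[20]
#12 0xb2→b22/s2 MISS; vc=[20,6]
#13 0x25→b4/s0 L1-HIT; vc=[20,6]
#14 0xf3→b30/s2 MISS; vc=[20,6,22]
#15 0xa3→b20/s0 VC-HIT; vc=[4,6,22]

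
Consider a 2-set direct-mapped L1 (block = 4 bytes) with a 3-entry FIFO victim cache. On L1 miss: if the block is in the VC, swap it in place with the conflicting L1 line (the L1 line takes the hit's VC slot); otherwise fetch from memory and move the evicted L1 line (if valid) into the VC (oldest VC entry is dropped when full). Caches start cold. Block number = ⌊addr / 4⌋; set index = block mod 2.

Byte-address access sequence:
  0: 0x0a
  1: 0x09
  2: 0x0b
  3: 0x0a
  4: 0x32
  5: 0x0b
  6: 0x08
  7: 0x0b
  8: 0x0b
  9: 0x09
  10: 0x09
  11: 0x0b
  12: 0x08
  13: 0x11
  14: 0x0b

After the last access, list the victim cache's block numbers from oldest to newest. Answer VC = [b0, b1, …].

  [0] addr=0xa blk=2 s=0: MISS | VC []
  [1] addr=0x9 blk=2 s=0: L1-HIT | VC []
  [2] addr=0xb blk=2 s=0: L1-HIT | VC []
  [3] addr=0xa blk=2 s=0: L1-HIT | VC []
  [4] addr=0x32 blk=12 s=0: MISS | VC [2]
  [5] addr=0xb blk=2 s=0: VC-HIT | VC [12]
  [6] addr=0x8 blk=2 s=0: L1-HIT | VC [12]
  [7] addr=0xb blk=2 s=0: L1-HIT | VC [12]
  [8] addr=0xb blk=2 s=0: L1-HIT | VC [12]
  [9] addr=0x9 blk=2 s=0: L1-HIT | VC [12]
  [10] addr=0x9 blk=2 s=0: L1-HIT | VC [12]
  [11] addr=0xb blk=2 s=0: L1-HIT | VC [12]
  [12] addr=0x8 blk=2 s=0: L1-HIT | VC [12]
  [13] addr=0x11 blk=4 s=0: MISS | VC [12, 2]
  [14] addr=0xb blk=2 s=0: VC-HIT | VC [12, 4]

VC = [12, 4]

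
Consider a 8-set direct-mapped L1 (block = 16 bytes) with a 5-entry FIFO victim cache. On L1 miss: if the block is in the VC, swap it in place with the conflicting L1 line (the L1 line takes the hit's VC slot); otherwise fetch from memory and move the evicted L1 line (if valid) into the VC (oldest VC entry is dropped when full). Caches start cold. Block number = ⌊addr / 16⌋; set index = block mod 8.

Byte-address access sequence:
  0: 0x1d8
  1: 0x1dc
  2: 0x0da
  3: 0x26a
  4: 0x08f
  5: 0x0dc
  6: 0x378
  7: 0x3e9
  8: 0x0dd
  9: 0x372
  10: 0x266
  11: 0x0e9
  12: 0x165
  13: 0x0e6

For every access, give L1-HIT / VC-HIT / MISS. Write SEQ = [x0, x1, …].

#0 0x1d8→b29/s5 MISS; vc=[]
#1 0x1dc→b29/s5 L1-HIT; vc=[]
#2 0xda→b13/s5 MISS; vc=[29]
#3 0x26a→b38/s6 MISS; vc=[29]
#4 0x8f→b8/s0 MISS; vc=[29]
#5 0xdc→b13/s5 L1-HIT; vc=[29]
#6 0x378→b55/s7 MISS; vc=[29]
#7 0x3e9→b62/s6 MISS; vc=[29,38]
#8 0xdd→b13/s5 L1-HIT; vc=[29,38]
#9 0x372→b55/s7 L1-HIT; vc=[29,38]
#10 0x266→b38/s6 VC-HIT; vc=[29,62]
#11 0xe9→b14/s6 MISS; vc=[29,62,38]
#12 0x165→b22/s6 MISS; vc=[29,62,38,14]
#13 0xe6→b14/s6 VC-HIT; vc=[29,62,38,22]

SEQ = [MISS, L1-HIT, MISS, MISS, MISS, L1-HIT, MISS, MISS, L1-HIT, L1-HIT, VC-HIT, MISS, MISS, VC-HIT]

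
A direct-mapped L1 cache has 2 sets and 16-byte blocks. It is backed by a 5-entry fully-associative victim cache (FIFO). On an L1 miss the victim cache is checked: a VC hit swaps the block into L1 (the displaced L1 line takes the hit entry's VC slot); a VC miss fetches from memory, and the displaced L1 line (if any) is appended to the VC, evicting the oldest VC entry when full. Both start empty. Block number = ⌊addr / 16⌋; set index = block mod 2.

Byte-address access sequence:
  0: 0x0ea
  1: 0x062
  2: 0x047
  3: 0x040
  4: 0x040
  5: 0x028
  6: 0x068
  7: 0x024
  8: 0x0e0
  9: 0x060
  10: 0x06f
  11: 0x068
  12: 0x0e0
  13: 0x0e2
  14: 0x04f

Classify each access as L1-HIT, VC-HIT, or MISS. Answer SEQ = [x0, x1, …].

  [0] addr=0xea blk=14 s=0: MISS | VC []
  [1] addr=0x62 blk=6 s=0: MISS | VC [14]
  [2] addr=0x47 blk=4 s=0: MISS | VC [14, 6]
  [3] addr=0x40 blk=4 s=0: L1-HIT | VC [14, 6]
  [4] addr=0x40 blk=4 s=0: L1-HIT | VC [14, 6]
  [5] addr=0x28 blk=2 s=0: MISS | VC [14, 6, 4]
  [6] addr=0x68 blk=6 s=0: VC-HIT | VC [14, 2, 4]
  [7] addr=0x24 blk=2 s=0: VC-HIT | VC [14, 6, 4]
  [8] addr=0xe0 blk=14 s=0: VC-HIT | VC [2, 6, 4]
  [9] addr=0x60 blk=6 s=0: VC-HIT | VC [2, 14, 4]
  [10] addr=0x6f blk=6 s=0: L1-HIT | VC [2, 14, 4]
  [11] addr=0x68 blk=6 s=0: L1-HIT | VC [2, 14, 4]
  [12] addr=0xe0 blk=14 s=0: VC-HIT | VC [2, 6, 4]
  [13] addr=0xe2 blk=14 s=0: L1-HIT | VC [2, 6, 4]
  [14] addr=0x4f blk=4 s=0: VC-HIT | VC [2, 6, 14]

SEQ = [MISS, MISS, MISS, L1-HIT, L1-HIT, MISS, VC-HIT, VC-HIT, VC-HIT, VC-HIT, L1-HIT, L1-HIT, VC-HIT, L1-HIT, VC-HIT]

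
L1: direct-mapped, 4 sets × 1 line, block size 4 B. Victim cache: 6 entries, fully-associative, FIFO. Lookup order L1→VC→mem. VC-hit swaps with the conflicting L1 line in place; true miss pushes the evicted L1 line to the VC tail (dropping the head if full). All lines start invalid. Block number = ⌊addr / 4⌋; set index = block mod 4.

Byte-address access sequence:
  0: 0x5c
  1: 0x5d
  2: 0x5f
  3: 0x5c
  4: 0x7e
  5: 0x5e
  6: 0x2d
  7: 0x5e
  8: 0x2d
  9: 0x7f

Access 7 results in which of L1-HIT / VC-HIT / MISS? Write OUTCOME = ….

0: 0x5c (blk 23, set 3) → MISS  vc=[]
1: 0x5d (blk 23, set 3) → L1-HIT  vc=[]
2: 0x5f (blk 23, set 3) → L1-HIT  vc=[]
3: 0x5c (blk 23, set 3) → L1-HIT  vc=[]
4: 0x7e (blk 31, set 3) → MISS  vc=[23]
5: 0x5e (blk 23, set 3) → VC-HIT  vc=[31]
6: 0x2d (blk 11, set 3) → MISS  vc=[31, 23]
7: 0x5e (blk 23, set 3) → VC-HIT  vc=[31, 11]
8: 0x2d (blk 11, set 3) → VC-HIT  vc=[31, 23]
9: 0x7f (blk 31, set 3) → VC-HIT  vc=[11, 23]

OUTCOME = VC-HIT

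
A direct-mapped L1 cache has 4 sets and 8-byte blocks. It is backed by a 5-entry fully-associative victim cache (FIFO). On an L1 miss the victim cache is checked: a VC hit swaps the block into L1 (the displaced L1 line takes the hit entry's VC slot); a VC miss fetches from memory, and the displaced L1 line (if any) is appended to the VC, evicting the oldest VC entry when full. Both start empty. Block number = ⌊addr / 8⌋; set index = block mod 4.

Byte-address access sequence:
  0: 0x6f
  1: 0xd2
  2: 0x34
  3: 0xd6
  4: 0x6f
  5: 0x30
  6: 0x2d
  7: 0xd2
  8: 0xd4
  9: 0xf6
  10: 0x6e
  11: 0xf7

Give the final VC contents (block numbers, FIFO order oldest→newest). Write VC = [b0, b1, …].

VC = [6, 5, 26]

#0 0x6f→b13/s1 MISS; vc=[]
#1 0xd2→b26/s2 MISS; vc=[]
#2 0x34→b6/s2 MISS; vc=[26]
#3 0xd6→b26/s2 VC-HIT; vc=[6]
#4 0x6f→b13/s1 L1-HIT; vc=[6]
#5 0x30→b6/s2 VC-HIT; vc=[26]
#6 0x2d→b5/s1 MISS; vc=[26,13]
#7 0xd2→b26/s2 VC-HIT; vc=[6,13]
#8 0xd4→b26/s2 L1-HIT; vc=[6,13]
#9 0xf6→b30/s2 MISS; vc=[6,13,26]
#10 0x6e→b13/s1 VC-HIT; vc=[6,5,26]
#11 0xf7→b30/s2 L1-HIT; vc=[6,5,26]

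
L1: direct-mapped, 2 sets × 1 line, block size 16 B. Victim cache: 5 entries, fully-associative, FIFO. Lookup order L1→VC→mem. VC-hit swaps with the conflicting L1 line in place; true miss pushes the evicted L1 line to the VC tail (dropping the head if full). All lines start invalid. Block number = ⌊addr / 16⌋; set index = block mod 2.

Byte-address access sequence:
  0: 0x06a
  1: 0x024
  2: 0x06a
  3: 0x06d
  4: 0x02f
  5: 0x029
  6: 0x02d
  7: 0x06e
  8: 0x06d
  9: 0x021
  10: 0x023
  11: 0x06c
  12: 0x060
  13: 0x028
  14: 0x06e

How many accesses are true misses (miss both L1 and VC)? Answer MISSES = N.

MISSES = 2

0: 0x6a (blk 6, set 0) → MISS  vc=[]
1: 0x24 (blk 2, set 0) → MISS  vc=[6]
2: 0x6a (blk 6, set 0) → VC-HIT  vc=[2]
3: 0x6d (blk 6, set 0) → L1-HIT  vc=[2]
4: 0x2f (blk 2, set 0) → VC-HIT  vc=[6]
5: 0x29 (blk 2, set 0) → L1-HIT  vc=[6]
6: 0x2d (blk 2, set 0) → L1-HIT  vc=[6]
7: 0x6e (blk 6, set 0) → VC-HIT  vc=[2]
8: 0x6d (blk 6, set 0) → L1-HIT  vc=[2]
9: 0x21 (blk 2, set 0) → VC-HIT  vc=[6]
10: 0x23 (blk 2, set 0) → L1-HIT  vc=[6]
11: 0x6c (blk 6, set 0) → VC-HIT  vc=[2]
12: 0x60 (blk 6, set 0) → L1-HIT  vc=[2]
13: 0x28 (blk 2, set 0) → VC-HIT  vc=[6]
14: 0x6e (blk 6, set 0) → VC-HIT  vc=[2]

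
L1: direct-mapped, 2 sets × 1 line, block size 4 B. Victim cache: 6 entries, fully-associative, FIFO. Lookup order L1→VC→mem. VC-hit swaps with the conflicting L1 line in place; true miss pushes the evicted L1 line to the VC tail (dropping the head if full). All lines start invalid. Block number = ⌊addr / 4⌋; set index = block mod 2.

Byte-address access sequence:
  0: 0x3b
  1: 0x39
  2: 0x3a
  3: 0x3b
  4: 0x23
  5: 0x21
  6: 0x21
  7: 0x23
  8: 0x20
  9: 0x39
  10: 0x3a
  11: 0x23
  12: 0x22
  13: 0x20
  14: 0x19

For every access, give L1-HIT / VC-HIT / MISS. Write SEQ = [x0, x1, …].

0: 0x3b (blk 14, set 0) → MISS  vc=[]
1: 0x39 (blk 14, set 0) → L1-HIT  vc=[]
2: 0x3a (blk 14, set 0) → L1-HIT  vc=[]
3: 0x3b (blk 14, set 0) → L1-HIT  vc=[]
4: 0x23 (blk 8, set 0) → MISS  vc=[14]
5: 0x21 (blk 8, set 0) → L1-HIT  vc=[14]
6: 0x21 (blk 8, set 0) → L1-HIT  vc=[14]
7: 0x23 (blk 8, set 0) → L1-HIT  vc=[14]
8: 0x20 (blk 8, set 0) → L1-HIT  vc=[14]
9: 0x39 (blk 14, set 0) → VC-HIT  vc=[8]
10: 0x3a (blk 14, set 0) → L1-HIT  vc=[8]
11: 0x23 (blk 8, set 0) → VC-HIT  vc=[14]
12: 0x22 (blk 8, set 0) → L1-HIT  vc=[14]
13: 0x20 (blk 8, set 0) → L1-HIT  vc=[14]
14: 0x19 (blk 6, set 0) → MISS  vc=[14, 8]

SEQ = [MISS, L1-HIT, L1-HIT, L1-HIT, MISS, L1-HIT, L1-HIT, L1-HIT, L1-HIT, VC-HIT, L1-HIT, VC-HIT, L1-HIT, L1-HIT, MISS]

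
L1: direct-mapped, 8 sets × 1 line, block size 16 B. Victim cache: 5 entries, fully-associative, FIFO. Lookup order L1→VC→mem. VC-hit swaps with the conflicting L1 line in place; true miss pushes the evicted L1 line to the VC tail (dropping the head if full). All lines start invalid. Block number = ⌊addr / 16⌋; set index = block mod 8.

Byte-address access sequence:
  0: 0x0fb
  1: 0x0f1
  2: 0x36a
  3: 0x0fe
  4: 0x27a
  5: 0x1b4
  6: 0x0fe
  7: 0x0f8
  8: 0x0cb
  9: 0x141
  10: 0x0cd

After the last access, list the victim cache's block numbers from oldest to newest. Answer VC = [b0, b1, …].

VC = [39, 20]

  [0] addr=0xfb blk=15 s=7: MISS | VC []
  [1] addr=0xf1 blk=15 s=7: L1-HIT | VC []
  [2] addr=0x36a blk=54 s=6: MISS | VC []
  [3] addr=0xfe blk=15 s=7: L1-HIT | VC []
  [4] addr=0x27a blk=39 s=7: MISS | VC [15]
  [5] addr=0x1b4 blk=27 s=3: MISS | VC [15]
  [6] addr=0xfe blk=15 s=7: VC-HIT | VC [39]
  [7] addr=0xf8 blk=15 s=7: L1-HIT | VC [39]
  [8] addr=0xcb blk=12 s=4: MISS | VC [39]
  [9] addr=0x141 blk=20 s=4: MISS | VC [39, 12]
  [10] addr=0xcd blk=12 s=4: VC-HIT | VC [39, 20]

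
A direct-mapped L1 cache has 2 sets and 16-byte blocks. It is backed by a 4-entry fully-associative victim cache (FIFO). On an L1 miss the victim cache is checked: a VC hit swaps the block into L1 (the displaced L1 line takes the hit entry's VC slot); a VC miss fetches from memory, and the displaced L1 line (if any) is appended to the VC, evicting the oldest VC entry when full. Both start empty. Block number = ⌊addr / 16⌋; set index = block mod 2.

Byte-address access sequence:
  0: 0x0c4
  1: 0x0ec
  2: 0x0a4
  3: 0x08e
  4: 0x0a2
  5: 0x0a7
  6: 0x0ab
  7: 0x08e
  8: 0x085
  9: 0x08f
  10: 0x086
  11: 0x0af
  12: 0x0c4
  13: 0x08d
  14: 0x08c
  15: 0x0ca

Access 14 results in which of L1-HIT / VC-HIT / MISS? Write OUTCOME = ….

OUTCOME = L1-HIT

0: 0xc4 (blk 12, set 0) → MISS  vc=[]
1: 0xec (blk 14, set 0) → MISS  vc=[12]
2: 0xa4 (blk 10, set 0) → MISS  vc=[12, 14]
3: 0x8e (blk 8, set 0) → MISS  vc=[12, 14, 10]
4: 0xa2 (blk 10, set 0) → VC-HIT  vc=[12, 14, 8]
5: 0xa7 (blk 10, set 0) → L1-HIT  vc=[12, 14, 8]
6: 0xab (blk 10, set 0) → L1-HIT  vc=[12, 14, 8]
7: 0x8e (blk 8, set 0) → VC-HIT  vc=[12, 14, 10]
8: 0x85 (blk 8, set 0) → L1-HIT  vc=[12, 14, 10]
9: 0x8f (blk 8, set 0) → L1-HIT  vc=[12, 14, 10]
10: 0x86 (blk 8, set 0) → L1-HIT  vc=[12, 14, 10]
11: 0xaf (blk 10, set 0) → VC-HIT  vc=[12, 14, 8]
12: 0xc4 (blk 12, set 0) → VC-HIT  vc=[10, 14, 8]
13: 0x8d (blk 8, set 0) → VC-HIT  vc=[10, 14, 12]
14: 0x8c (blk 8, set 0) → L1-HIT  vc=[10, 14, 12]
15: 0xca (blk 12, set 0) → VC-HIT  vc=[10, 14, 8]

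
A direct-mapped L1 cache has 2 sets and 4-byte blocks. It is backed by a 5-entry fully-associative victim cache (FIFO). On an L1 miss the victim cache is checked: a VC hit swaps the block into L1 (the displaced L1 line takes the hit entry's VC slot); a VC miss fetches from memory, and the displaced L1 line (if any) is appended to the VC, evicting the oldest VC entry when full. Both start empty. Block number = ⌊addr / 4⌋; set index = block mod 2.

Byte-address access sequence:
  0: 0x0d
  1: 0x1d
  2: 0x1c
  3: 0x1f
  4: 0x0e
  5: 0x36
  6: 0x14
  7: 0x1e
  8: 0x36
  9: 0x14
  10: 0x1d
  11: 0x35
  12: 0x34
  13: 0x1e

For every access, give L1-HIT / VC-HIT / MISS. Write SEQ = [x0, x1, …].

SEQ = [MISS, MISS, L1-HIT, L1-HIT, VC-HIT, MISS, MISS, VC-HIT, VC-HIT, VC-HIT, VC-HIT, VC-HIT, L1-HIT, VC-HIT]

#0 0xd→b3/s1 MISS; vc=[]
#1 0x1d→b7/s1 MISS; vc=[3]
#2 0x1c→b7/s1 L1-HIT; vc=[3]
#3 0x1f→b7/s1 L1-HIT; vc=[3]
#4 0xe→b3/s1 VC-HIT; vc=[7]
#5 0x36→b13/s1 MISS; vc=[7,3]
#6 0x14→b5/s1 MISS; vc=[7,3,13]
#7 0x1e→b7/s1 VC-HIT; vc=[5,3,13]
#8 0x36→b13/s1 VC-HIT; vc=[5,3,7]
#9 0x14→b5/s1 VC-HIT; vc=[13,3,7]
#10 0x1d→b7/s1 VC-HIT; vc=[13,3,5]
#11 0x35→b13/s1 VC-HIT; vc=[7,3,5]
#12 0x34→b13/s1 L1-HIT; vc=[7,3,5]
#13 0x1e→b7/s1 VC-HIT; vc=[13,3,5]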